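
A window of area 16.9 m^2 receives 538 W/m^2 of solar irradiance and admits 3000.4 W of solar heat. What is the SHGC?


Rearrange Q = Area * SHGC * Irradiance:
  SHGC = Q / (Area * Irradiance)
  SHGC = 3000.4 / (16.9 * 538) = 0.33

0.33


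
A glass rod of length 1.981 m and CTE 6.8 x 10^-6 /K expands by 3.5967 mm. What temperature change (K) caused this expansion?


Rearrange dL = alpha * L0 * dT for dT:
  dT = dL / (alpha * L0)
  dL (m) = 3.5967 / 1000 = 0.0035967
  dT = 0.0035967 / ((6.8 x 10^-6) * 1.981) = 267.0 K

267.0 K


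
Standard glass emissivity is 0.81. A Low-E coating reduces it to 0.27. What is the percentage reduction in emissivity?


Percentage reduction = (1 - coated/uncoated) * 100
  Ratio = 0.27 / 0.81 = 0.3333
  Reduction = (1 - 0.3333) * 100 = 66.7%

66.7%


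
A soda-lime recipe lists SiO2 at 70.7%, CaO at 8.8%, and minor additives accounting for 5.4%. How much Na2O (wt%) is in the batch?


Pieces sum to 100%:
  Na2O = 100 - (SiO2 + CaO + others)
  Na2O = 100 - (70.7 + 8.8 + 5.4) = 15.1%

15.1%


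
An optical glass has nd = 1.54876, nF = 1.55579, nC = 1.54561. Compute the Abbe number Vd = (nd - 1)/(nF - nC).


Abbe number formula: Vd = (nd - 1) / (nF - nC)
  nd - 1 = 1.54876 - 1 = 0.54876
  nF - nC = 1.55579 - 1.54561 = 0.01018
  Vd = 0.54876 / 0.01018 = 53.91

53.91


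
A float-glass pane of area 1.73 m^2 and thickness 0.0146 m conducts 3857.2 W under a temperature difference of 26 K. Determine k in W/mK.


Fourier's law rearranged: k = Q * t / (A * dT)
  Numerator = 3857.2 * 0.0146 = 56.31512
  Denominator = 1.73 * 26 = 44.98
  k = 56.31512 / 44.98 = 1.252 W/mK

1.252 W/mK


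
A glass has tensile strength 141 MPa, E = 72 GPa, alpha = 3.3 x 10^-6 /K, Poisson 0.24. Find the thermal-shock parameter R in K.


Thermal shock resistance: R = sigma * (1 - nu) / (E * alpha)
  Numerator = 141 * (1 - 0.24) = 107.16
  Denominator = 72 * 1000 * (3.3 x 10^-6) = 0.2376
  R = 107.16 / 0.2376 = 451.0 K

451.0 K


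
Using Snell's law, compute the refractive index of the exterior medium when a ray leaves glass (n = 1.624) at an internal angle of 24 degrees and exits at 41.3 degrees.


Apply Snell's law: n1 * sin(theta1) = n2 * sin(theta2)
  n2 = n1 * sin(theta1) / sin(theta2)
  sin(24) = 0.406737
  sin(41.3) = 0.660002
  n2 = 1.624 * 0.406737 / 0.660002 = 1.0008

1.0008


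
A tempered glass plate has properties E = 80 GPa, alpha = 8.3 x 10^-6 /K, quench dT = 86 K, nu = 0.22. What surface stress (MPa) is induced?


Tempering stress: sigma = E * alpha * dT / (1 - nu)
  E (MPa) = 80 * 1000 = 80000
  Numerator = 80000 * (8.3 x 10^-6) * 86 = 57.104
  Denominator = 1 - 0.22 = 0.78
  sigma = 57.104 / 0.78 = 73.2 MPa

73.2 MPa


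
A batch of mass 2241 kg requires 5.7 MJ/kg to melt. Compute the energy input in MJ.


Total energy = mass * specific energy
  E = 2241 * 5.7 = 12773.7 MJ

12773.7 MJ


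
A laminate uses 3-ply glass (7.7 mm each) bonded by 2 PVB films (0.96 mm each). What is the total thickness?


Total thickness = glass contribution + PVB contribution
  Glass: 3 * 7.7 = 23.1 mm
  PVB: 2 * 0.96 = 1.92 mm
  Total = 23.1 + 1.92 = 25.02 mm

25.02 mm


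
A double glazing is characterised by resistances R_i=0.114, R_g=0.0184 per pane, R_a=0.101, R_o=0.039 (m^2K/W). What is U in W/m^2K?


Total thermal resistance (series):
  R_total = R_in + R_glass + R_air + R_glass + R_out
  R_total = 0.114 + 0.0184 + 0.101 + 0.0184 + 0.039 = 0.2908 m^2K/W
U-value = 1 / R_total = 1 / 0.2908 = 3.439 W/m^2K

3.439 W/m^2K


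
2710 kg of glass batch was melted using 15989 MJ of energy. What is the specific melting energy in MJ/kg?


Rearrange E = m * s for s:
  s = E / m
  s = 15989 / 2710 = 5.9 MJ/kg

5.9 MJ/kg


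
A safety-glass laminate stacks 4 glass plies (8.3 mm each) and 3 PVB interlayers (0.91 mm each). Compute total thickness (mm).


Total thickness = glass contribution + PVB contribution
  Glass: 4 * 8.3 = 33.2 mm
  PVB: 3 * 0.91 = 2.73 mm
  Total = 33.2 + 2.73 = 35.93 mm

35.93 mm


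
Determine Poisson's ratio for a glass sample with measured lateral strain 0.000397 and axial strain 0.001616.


Poisson's ratio: nu = lateral strain / axial strain
  nu = 0.000397 / 0.001616 = 0.2457

0.2457


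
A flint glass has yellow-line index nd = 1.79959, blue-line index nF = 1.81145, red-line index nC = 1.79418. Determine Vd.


Abbe number formula: Vd = (nd - 1) / (nF - nC)
  nd - 1 = 1.79959 - 1 = 0.79959
  nF - nC = 1.81145 - 1.79418 = 0.01727
  Vd = 0.79959 / 0.01727 = 46.3

46.3


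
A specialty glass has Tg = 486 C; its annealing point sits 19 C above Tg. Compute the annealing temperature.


The annealing temperature is Tg plus the offset:
  T_anneal = 486 + 19 = 505 C

505 C


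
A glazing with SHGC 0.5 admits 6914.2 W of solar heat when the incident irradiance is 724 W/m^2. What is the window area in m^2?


Rearrange Q = Area * SHGC * Irradiance:
  Area = Q / (SHGC * Irradiance)
  Area = 6914.2 / (0.5 * 724) = 19.1 m^2

19.1 m^2


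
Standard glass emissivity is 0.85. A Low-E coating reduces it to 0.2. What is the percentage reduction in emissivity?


Percentage reduction = (1 - coated/uncoated) * 100
  Ratio = 0.2 / 0.85 = 0.2353
  Reduction = (1 - 0.2353) * 100 = 76.5%

76.5%


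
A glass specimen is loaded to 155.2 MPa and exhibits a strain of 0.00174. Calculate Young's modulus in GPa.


Young's modulus: E = stress / strain
  E = 155.2 MPa / 0.00174 = 89195.4 MPa
Convert to GPa: 89195.4 / 1000 = 89.2 GPa

89.2 GPa


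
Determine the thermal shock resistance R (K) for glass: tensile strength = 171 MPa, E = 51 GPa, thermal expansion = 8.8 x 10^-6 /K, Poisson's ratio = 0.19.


Thermal shock resistance: R = sigma * (1 - nu) / (E * alpha)
  Numerator = 171 * (1 - 0.19) = 138.51
  Denominator = 51 * 1000 * (8.8 x 10^-6) = 0.4488
  R = 138.51 / 0.4488 = 308.6 K

308.6 K


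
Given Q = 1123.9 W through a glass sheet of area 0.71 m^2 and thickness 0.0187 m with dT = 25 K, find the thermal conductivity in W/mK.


Fourier's law rearranged: k = Q * t / (A * dT)
  Numerator = 1123.9 * 0.0187 = 21.01693
  Denominator = 0.71 * 25 = 17.75
  k = 21.01693 / 17.75 = 1.184 W/mK

1.184 W/mK


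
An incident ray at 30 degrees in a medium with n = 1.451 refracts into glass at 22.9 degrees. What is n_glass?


Apply Snell's law: n1 * sin(theta1) = n2 * sin(theta2)
  n2 = n1 * sin(theta1) / sin(theta2)
  sin(30) = 0.5
  sin(22.9) = 0.389124
  n2 = 1.451 * 0.5 / 0.389124 = 1.8644

1.8644


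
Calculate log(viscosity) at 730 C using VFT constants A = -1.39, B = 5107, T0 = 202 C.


VFT equation: log(eta) = A + B / (T - T0)
  T - T0 = 730 - 202 = 528
  B / (T - T0) = 5107 / 528 = 9.672
  log(eta) = -1.39 + 9.672 = 8.282

8.282


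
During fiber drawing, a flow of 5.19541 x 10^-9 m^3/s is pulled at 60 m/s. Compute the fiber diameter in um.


Cross-sectional area from continuity:
  A = Q / v = 5.19541 x 10^-9 / 60 = 8.659017 x 10^-11 m^2
Diameter from circular cross-section:
  d = sqrt(4A / pi) * 10^6 (m -> um)
  d = sqrt(4 * 8.659017 x 10^-11 / pi) * 10^6 = 10.5 um

10.5 um


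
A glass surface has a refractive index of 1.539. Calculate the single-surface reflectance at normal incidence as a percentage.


Fresnel reflectance at normal incidence:
  R = ((n - 1)/(n + 1))^2
  (n - 1)/(n + 1) = (1.539 - 1)/(1.539 + 1) = 0.212288
  R = 0.212288^2 = 0.0450662
  R(%) = 0.0450662 * 100 = 4.507%

4.507%


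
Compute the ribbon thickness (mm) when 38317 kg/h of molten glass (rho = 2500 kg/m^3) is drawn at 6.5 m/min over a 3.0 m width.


Ribbon cross-section from mass balance:
  Volume rate = throughput / density = 38317 / 2500 = 15.3268 m^3/h
  thickness = volume rate / (speed * 60 * width), i.e.
  thickness = throughput / (60 * speed * width * density) * 1000
  thickness = 38317 / (60 * 6.5 * 3.0 * 2500) * 1000 = 13.1 mm

13.1 mm


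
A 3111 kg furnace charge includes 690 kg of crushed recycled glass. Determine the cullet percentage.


Cullet ratio = (cullet mass / total batch mass) * 100
  Ratio = 690 / 3111 * 100 = 22.18%

22.18%


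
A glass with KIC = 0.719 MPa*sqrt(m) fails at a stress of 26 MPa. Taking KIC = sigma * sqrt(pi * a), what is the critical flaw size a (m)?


Rearrange KIC = sigma * sqrt(pi * a):
  sqrt(pi * a) = KIC / sigma
  sqrt(pi * a) = 0.719 / 26 = 0.027654
  a = (KIC / sigma)^2 / pi
  a = 0.027654^2 / pi = 0.0002434 m

0.0002434 m


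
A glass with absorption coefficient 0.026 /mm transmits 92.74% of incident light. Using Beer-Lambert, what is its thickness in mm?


Rearrange T = exp(-alpha * thickness):
  thickness = -ln(T) / alpha
  T = 92.74/100 = 0.9274
  ln(T) = -0.07537
  -ln(T) = 0.07537
  thickness = 0.07537 / 0.026 = 2.9 mm

2.9 mm


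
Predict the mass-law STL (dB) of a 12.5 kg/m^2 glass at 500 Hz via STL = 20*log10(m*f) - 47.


Mass law: STL = 20 * log10(m * f) - 47
  m * f = 12.5 * 500 = 6250
  log10(6250) = 3.79588
  STL = 20 * 3.79588 - 47 = 75.9176 - 47 = 28.9 dB

28.9 dB


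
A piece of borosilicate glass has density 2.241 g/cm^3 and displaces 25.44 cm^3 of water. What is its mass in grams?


Rearrange rho = m / V:
  m = rho * V
  m = 2.241 * 25.44 = 57.011 g

57.011 g


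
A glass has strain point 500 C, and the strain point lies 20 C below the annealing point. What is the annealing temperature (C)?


T_anneal = T_strain + gap:
  T_anneal = 500 + 20 = 520 C

520 C


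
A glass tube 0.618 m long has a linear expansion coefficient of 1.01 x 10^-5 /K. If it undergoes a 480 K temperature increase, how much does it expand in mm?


Thermal expansion formula: dL = alpha * L0 * dT
  dL = (1.01 x 10^-5) * 0.618 * 480 = 0.00299606 m
Convert to mm: 0.00299606 * 1000 = 2.9961 mm

2.9961 mm


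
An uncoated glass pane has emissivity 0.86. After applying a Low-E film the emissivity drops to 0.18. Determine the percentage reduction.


Percentage reduction = (1 - coated/uncoated) * 100
  Ratio = 0.18 / 0.86 = 0.2093
  Reduction = (1 - 0.2093) * 100 = 79.1%

79.1%


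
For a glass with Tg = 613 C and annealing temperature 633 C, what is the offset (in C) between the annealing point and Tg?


Offset = T_anneal - Tg:
  offset = 633 - 613 = 20 C

20 C


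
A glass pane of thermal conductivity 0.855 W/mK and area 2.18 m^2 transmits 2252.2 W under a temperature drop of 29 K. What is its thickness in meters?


Fourier's law: t = k * A * dT / Q
  t = 0.855 * 2.18 * 29 / 2252.2
  t = 54.0531 / 2252.2 = 0.024 m

0.024 m


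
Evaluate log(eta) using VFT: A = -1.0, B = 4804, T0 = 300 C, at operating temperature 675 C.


VFT equation: log(eta) = A + B / (T - T0)
  T - T0 = 675 - 300 = 375
  B / (T - T0) = 4804 / 375 = 12.811
  log(eta) = -1.0 + 12.811 = 11.811

11.811


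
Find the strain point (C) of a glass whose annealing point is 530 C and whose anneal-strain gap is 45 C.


Strain point = annealing point - difference:
  T_strain = 530 - 45 = 485 C

485 C


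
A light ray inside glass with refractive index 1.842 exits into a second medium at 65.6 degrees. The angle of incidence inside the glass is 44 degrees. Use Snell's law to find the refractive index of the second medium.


Apply Snell's law: n1 * sin(theta1) = n2 * sin(theta2)
  n2 = n1 * sin(theta1) / sin(theta2)
  sin(44) = 0.694658
  sin(65.6) = 0.910684
  n2 = 1.842 * 0.694658 / 0.910684 = 1.4051

1.4051


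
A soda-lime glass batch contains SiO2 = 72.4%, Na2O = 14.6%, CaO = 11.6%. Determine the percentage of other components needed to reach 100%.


Sum the three major oxides:
  SiO2 + Na2O + CaO = 72.4 + 14.6 + 11.6 = 98.6%
Subtract from 100%:
  Others = 100 - 98.6 = 1.4%

1.4%


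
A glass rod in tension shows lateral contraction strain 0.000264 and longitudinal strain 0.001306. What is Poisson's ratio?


Poisson's ratio: nu = lateral strain / axial strain
  nu = 0.000264 / 0.001306 = 0.2021

0.2021


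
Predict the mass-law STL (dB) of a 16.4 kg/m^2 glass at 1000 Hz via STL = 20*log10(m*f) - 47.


Mass law: STL = 20 * log10(m * f) - 47
  m * f = 16.4 * 1000 = 16400
  log10(16400) = 4.21484
  STL = 20 * 4.21484 - 47 = 84.2968 - 47 = 37.3 dB

37.3 dB


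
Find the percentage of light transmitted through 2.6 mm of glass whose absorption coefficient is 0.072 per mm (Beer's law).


Beer-Lambert law: T = exp(-alpha * thickness)
  exponent = -0.072 * 2.6 = -0.1872
  T = exp(-0.1872) = 0.8293
  Percentage = 0.8293 * 100 = 82.93%

82.93%


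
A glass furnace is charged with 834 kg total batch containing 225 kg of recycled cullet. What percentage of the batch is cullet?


Cullet ratio = (cullet mass / total batch mass) * 100
  Ratio = 225 / 834 * 100 = 26.98%

26.98%


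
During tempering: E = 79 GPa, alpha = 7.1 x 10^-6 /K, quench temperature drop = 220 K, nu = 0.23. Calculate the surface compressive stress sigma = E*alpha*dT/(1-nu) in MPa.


Tempering stress: sigma = E * alpha * dT / (1 - nu)
  E (MPa) = 79 * 1000 = 79000
  Numerator = 79000 * (7.1 x 10^-6) * 220 = 123.398
  Denominator = 1 - 0.23 = 0.77
  sigma = 123.398 / 0.77 = 160.3 MPa

160.3 MPa


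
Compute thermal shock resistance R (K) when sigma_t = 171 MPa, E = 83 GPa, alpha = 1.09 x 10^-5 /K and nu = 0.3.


Thermal shock resistance: R = sigma * (1 - nu) / (E * alpha)
  Numerator = 171 * (1 - 0.3) = 119.7
  Denominator = 83 * 1000 * (1.09 x 10^-5) = 0.9047
  R = 119.7 / 0.9047 = 132.3 K

132.3 K


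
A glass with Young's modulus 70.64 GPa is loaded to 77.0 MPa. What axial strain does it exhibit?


Rearrange E = sigma / epsilon:
  epsilon = sigma / E
  E (MPa) = 70.64 * 1000 = 70640
  epsilon = 77.0 / 70640 = 0.00109

0.00109


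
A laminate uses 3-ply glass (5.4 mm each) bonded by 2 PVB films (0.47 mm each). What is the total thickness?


Total thickness = glass contribution + PVB contribution
  Glass: 3 * 5.4 = 16.2 mm
  PVB: 2 * 0.47 = 0.94 mm
  Total = 16.2 + 0.94 = 17.14 mm

17.14 mm


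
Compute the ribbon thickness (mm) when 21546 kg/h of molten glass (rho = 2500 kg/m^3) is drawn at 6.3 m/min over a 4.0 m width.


Ribbon cross-section from mass balance:
  Volume rate = throughput / density = 21546 / 2500 = 8.6184 m^3/h
  thickness = volume rate / (speed * 60 * width), i.e.
  thickness = throughput / (60 * speed * width * density) * 1000
  thickness = 21546 / (60 * 6.3 * 4.0 * 2500) * 1000 = 5.7 mm

5.7 mm


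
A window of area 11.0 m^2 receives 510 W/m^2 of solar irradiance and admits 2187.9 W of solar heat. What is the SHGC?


Rearrange Q = Area * SHGC * Irradiance:
  SHGC = Q / (Area * Irradiance)
  SHGC = 2187.9 / (11.0 * 510) = 0.39

0.39


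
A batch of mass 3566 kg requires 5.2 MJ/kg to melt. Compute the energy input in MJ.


Total energy = mass * specific energy
  E = 3566 * 5.2 = 18543.2 MJ

18543.2 MJ


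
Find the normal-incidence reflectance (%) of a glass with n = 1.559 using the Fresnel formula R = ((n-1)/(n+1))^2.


Fresnel reflectance at normal incidence:
  R = ((n - 1)/(n + 1))^2
  (n - 1)/(n + 1) = (1.559 - 1)/(1.559 + 1) = 0.218445
  R = 0.218445^2 = 0.0477182
  R(%) = 0.0477182 * 100 = 4.772%

4.772%


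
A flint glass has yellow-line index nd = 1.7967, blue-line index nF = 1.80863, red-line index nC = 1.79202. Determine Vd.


Abbe number formula: Vd = (nd - 1) / (nF - nC)
  nd - 1 = 1.7967 - 1 = 0.7967
  nF - nC = 1.80863 - 1.79202 = 0.01661
  Vd = 0.7967 / 0.01661 = 47.97

47.97


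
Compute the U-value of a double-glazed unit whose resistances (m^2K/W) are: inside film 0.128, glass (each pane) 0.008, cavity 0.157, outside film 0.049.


Total thermal resistance (series):
  R_total = R_in + R_glass + R_air + R_glass + R_out
  R_total = 0.128 + 0.008 + 0.157 + 0.008 + 0.049 = 0.35 m^2K/W
U-value = 1 / R_total = 1 / 0.35 = 2.857 W/m^2K

2.857 W/m^2K


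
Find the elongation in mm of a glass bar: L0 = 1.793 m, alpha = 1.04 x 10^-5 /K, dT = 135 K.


Thermal expansion formula: dL = alpha * L0 * dT
  dL = (1.04 x 10^-5) * 1.793 * 135 = 0.00251737 m
Convert to mm: 0.00251737 * 1000 = 2.5174 mm

2.5174 mm


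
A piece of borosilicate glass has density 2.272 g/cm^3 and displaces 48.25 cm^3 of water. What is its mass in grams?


Rearrange rho = m / V:
  m = rho * V
  m = 2.272 * 48.25 = 109.624 g

109.624 g


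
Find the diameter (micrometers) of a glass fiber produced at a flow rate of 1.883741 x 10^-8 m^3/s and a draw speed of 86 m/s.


Cross-sectional area from continuity:
  A = Q / v = 1.883741 x 10^-8 / 86 = 2.190397 x 10^-10 m^2
Diameter from circular cross-section:
  d = sqrt(4A / pi) * 10^6 (m -> um)
  d = sqrt(4 * 2.190397 x 10^-10 / pi) * 10^6 = 16.7 um

16.7 um


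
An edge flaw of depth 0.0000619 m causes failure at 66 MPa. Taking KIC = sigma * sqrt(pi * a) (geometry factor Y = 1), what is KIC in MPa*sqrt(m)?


Fracture toughness: KIC = sigma * sqrt(pi * a)
  pi * a = pi * 0.0000619 = 0.000194465
  sqrt(pi * a) = 0.013945
  KIC = 66 * 0.013945 = 0.92 MPa*sqrt(m)

0.92 MPa*sqrt(m)


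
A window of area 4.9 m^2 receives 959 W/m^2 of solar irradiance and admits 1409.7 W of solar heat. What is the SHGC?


Rearrange Q = Area * SHGC * Irradiance:
  SHGC = Q / (Area * Irradiance)
  SHGC = 1409.7 / (4.9 * 959) = 0.3

0.3


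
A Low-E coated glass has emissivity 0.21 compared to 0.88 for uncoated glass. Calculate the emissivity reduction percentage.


Percentage reduction = (1 - coated/uncoated) * 100
  Ratio = 0.21 / 0.88 = 0.2386
  Reduction = (1 - 0.2386) * 100 = 76.1%

76.1%


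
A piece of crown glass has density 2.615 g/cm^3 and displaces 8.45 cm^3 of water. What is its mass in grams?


Rearrange rho = m / V:
  m = rho * V
  m = 2.615 * 8.45 = 22.097 g

22.097 g


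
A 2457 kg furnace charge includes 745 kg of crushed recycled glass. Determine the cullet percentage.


Cullet ratio = (cullet mass / total batch mass) * 100
  Ratio = 745 / 2457 * 100 = 30.32%

30.32%


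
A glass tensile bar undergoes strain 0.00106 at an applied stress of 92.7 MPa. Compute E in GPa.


Young's modulus: E = stress / strain
  E = 92.7 MPa / 0.00106 = 87452.83 MPa
Convert to GPa: 87452.83 / 1000 = 87.45 GPa

87.45 GPa


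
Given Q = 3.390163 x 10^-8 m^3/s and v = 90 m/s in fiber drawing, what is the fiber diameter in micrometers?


Cross-sectional area from continuity:
  A = Q / v = 3.390163 x 10^-8 / 90 = 3.766848 x 10^-10 m^2
Diameter from circular cross-section:
  d = sqrt(4A / pi) * 10^6 (m -> um)
  d = sqrt(4 * 3.766848 x 10^-10 / pi) * 10^6 = 21.9 um

21.9 um


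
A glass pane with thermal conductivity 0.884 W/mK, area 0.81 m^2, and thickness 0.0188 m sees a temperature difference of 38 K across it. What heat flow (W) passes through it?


Fourier's law: Q = k * A * dT / t
  Q = 0.884 * 0.81 * 38 / 0.0188
  Q = 27.20952 / 0.0188 = 1447.3 W

1447.3 W


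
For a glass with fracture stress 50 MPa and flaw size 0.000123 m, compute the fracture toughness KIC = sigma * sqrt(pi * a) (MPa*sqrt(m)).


Fracture toughness: KIC = sigma * sqrt(pi * a)
  pi * a = pi * 0.000123 = 0.000386416
  sqrt(pi * a) = 0.019657
  KIC = 50 * 0.019657 = 0.983 MPa*sqrt(m)

0.983 MPa*sqrt(m)


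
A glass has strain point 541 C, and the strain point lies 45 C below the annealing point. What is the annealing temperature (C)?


T_anneal = T_strain + gap:
  T_anneal = 541 + 45 = 586 C

586 C


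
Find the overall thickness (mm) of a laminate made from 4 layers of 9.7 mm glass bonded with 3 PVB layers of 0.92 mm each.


Total thickness = glass contribution + PVB contribution
  Glass: 4 * 9.7 = 38.8 mm
  PVB: 3 * 0.92 = 2.76 mm
  Total = 38.8 + 2.76 = 41.56 mm

41.56 mm


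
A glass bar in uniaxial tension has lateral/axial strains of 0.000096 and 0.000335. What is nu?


Poisson's ratio: nu = lateral strain / axial strain
  nu = 0.000096 / 0.000335 = 0.2866

0.2866


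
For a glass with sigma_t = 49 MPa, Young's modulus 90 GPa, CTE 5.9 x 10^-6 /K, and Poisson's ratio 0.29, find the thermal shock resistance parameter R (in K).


Thermal shock resistance: R = sigma * (1 - nu) / (E * alpha)
  Numerator = 49 * (1 - 0.29) = 34.79
  Denominator = 90 * 1000 * (5.9 x 10^-6) = 0.531
  R = 34.79 / 0.531 = 65.5 K

65.5 K


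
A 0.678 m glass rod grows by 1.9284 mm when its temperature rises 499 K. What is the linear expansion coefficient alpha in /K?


Rearrange dL = alpha * L0 * dT for alpha:
  alpha = dL / (L0 * dT)
  alpha = (1.9284 / 1000) / (0.678 * 499) = 0.0000057 /K = 5.7 x 10^-6 /K

5.7 x 10^-6 /K


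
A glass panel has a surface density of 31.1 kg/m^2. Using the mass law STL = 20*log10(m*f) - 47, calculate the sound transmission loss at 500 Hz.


Mass law: STL = 20 * log10(m * f) - 47
  m * f = 31.1 * 500 = 15550
  log10(15550) = 4.19173
  STL = 20 * 4.19173 - 47 = 83.8346 - 47 = 36.8 dB

36.8 dB


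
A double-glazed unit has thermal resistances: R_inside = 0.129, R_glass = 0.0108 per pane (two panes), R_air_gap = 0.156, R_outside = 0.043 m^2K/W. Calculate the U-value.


Total thermal resistance (series):
  R_total = R_in + R_glass + R_air + R_glass + R_out
  R_total = 0.129 + 0.0108 + 0.156 + 0.0108 + 0.043 = 0.3496 m^2K/W
U-value = 1 / R_total = 1 / 0.3496 = 2.86 W/m^2K

2.86 W/m^2K


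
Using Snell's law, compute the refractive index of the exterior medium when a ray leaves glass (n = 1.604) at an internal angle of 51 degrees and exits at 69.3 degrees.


Apply Snell's law: n1 * sin(theta1) = n2 * sin(theta2)
  n2 = n1 * sin(theta1) / sin(theta2)
  sin(51) = 0.777146
  sin(69.3) = 0.935444
  n2 = 1.604 * 0.777146 / 0.935444 = 1.3326

1.3326


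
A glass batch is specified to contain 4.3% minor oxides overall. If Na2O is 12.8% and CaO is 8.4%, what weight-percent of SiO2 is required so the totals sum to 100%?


Known pieces sum to 100%:
  SiO2 = 100 - (others + Na2O + CaO)
  SiO2 = 100 - (4.3 + 12.8 + 8.4) = 74.5%

74.5%


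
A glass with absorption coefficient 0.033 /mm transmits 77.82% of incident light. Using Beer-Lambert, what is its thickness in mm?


Rearrange T = exp(-alpha * thickness):
  thickness = -ln(T) / alpha
  T = 77.82/100 = 0.7782
  ln(T) = -0.25077
  -ln(T) = 0.25077
  thickness = 0.25077 / 0.033 = 7.6 mm

7.6 mm


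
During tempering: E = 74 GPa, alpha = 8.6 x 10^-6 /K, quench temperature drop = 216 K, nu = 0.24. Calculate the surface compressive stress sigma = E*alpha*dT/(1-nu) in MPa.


Tempering stress: sigma = E * alpha * dT / (1 - nu)
  E (MPa) = 74 * 1000 = 74000
  Numerator = 74000 * (8.6 x 10^-6) * 216 = 137.4624
  Denominator = 1 - 0.24 = 0.76
  sigma = 137.4624 / 0.76 = 180.9 MPa

180.9 MPa


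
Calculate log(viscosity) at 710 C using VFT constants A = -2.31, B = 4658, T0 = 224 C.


VFT equation: log(eta) = A + B / (T - T0)
  T - T0 = 710 - 224 = 486
  B / (T - T0) = 4658 / 486 = 9.584
  log(eta) = -2.31 + 9.584 = 7.274

7.274


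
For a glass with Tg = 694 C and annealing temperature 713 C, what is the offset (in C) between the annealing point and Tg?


Offset = T_anneal - Tg:
  offset = 713 - 694 = 19 C

19 C


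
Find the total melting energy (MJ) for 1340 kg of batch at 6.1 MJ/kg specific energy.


Total energy = mass * specific energy
  E = 1340 * 6.1 = 8174 MJ

8174 MJ


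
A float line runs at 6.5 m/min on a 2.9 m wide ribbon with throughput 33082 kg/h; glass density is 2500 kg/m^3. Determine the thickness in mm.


Ribbon cross-section from mass balance:
  Volume rate = throughput / density = 33082 / 2500 = 13.2328 m^3/h
  thickness = volume rate / (speed * 60 * width), i.e.
  thickness = throughput / (60 * speed * width * density) * 1000
  thickness = 33082 / (60 * 6.5 * 2.9 * 2500) * 1000 = 11.7 mm

11.7 mm


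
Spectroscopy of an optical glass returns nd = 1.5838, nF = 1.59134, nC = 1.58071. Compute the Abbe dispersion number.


Abbe number formula: Vd = (nd - 1) / (nF - nC)
  nd - 1 = 1.5838 - 1 = 0.5838
  nF - nC = 1.59134 - 1.58071 = 0.01063
  Vd = 0.5838 / 0.01063 = 54.92

54.92


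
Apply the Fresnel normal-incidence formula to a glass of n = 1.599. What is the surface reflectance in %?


Fresnel reflectance at normal incidence:
  R = ((n - 1)/(n + 1))^2
  (n - 1)/(n + 1) = (1.599 - 1)/(1.599 + 1) = 0.230473
  R = 0.230473^2 = 0.0531178
  R(%) = 0.0531178 * 100 = 5.312%

5.312%


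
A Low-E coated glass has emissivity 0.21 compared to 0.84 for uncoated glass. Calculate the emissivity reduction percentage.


Percentage reduction = (1 - coated/uncoated) * 100
  Ratio = 0.21 / 0.84 = 0.25
  Reduction = (1 - 0.25) * 100 = 75.0%

75.0%


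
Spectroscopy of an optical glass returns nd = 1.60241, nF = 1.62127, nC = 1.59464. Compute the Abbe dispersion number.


Abbe number formula: Vd = (nd - 1) / (nF - nC)
  nd - 1 = 1.60241 - 1 = 0.60241
  nF - nC = 1.62127 - 1.59464 = 0.02663
  Vd = 0.60241 / 0.02663 = 22.62

22.62


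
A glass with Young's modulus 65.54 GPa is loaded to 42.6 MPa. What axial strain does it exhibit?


Rearrange E = sigma / epsilon:
  epsilon = sigma / E
  E (MPa) = 65.54 * 1000 = 65540
  epsilon = 42.6 / 65540 = 0.00065

0.00065


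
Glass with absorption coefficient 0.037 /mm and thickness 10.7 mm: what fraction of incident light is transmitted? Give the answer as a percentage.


Beer-Lambert law: T = exp(-alpha * thickness)
  exponent = -0.037 * 10.7 = -0.3959
  T = exp(-0.3959) = 0.6731
  Percentage = 0.6731 * 100 = 67.31%

67.31%


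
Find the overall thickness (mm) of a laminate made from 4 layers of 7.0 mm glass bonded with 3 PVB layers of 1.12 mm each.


Total thickness = glass contribution + PVB contribution
  Glass: 4 * 7.0 = 28.0 mm
  PVB: 3 * 1.12 = 3.36 mm
  Total = 28.0 + 3.36 = 31.36 mm

31.36 mm


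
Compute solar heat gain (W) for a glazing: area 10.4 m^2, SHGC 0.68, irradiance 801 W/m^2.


Solar heat gain: Q = Area * SHGC * Irradiance
  Q = 10.4 * 0.68 * 801 = 5664.7 W

5664.7 W


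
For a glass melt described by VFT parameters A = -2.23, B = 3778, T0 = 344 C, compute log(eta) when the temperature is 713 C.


VFT equation: log(eta) = A + B / (T - T0)
  T - T0 = 713 - 344 = 369
  B / (T - T0) = 3778 / 369 = 10.238
  log(eta) = -2.23 + 10.238 = 8.008

8.008


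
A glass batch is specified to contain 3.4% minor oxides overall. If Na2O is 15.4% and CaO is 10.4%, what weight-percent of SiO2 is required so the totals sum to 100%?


Known pieces sum to 100%:
  SiO2 = 100 - (others + Na2O + CaO)
  SiO2 = 100 - (3.4 + 15.4 + 10.4) = 70.8%

70.8%


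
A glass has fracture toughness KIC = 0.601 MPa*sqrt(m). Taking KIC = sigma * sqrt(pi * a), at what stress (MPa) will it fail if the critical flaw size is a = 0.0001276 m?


Rearrange KIC = sigma * sqrt(pi * a):
  sigma = KIC / sqrt(pi * a)
  sqrt(pi * 0.0001276) = 0.020022
  sigma = 0.601 / 0.020022 = 30.02 MPa

30.02 MPa


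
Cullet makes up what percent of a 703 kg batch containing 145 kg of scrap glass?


Cullet ratio = (cullet mass / total batch mass) * 100
  Ratio = 145 / 703 * 100 = 20.63%

20.63%


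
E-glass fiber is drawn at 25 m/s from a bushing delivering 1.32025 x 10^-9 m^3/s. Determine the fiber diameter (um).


Cross-sectional area from continuity:
  A = Q / v = 1.32025 x 10^-9 / 25 = 5.281 x 10^-11 m^2
Diameter from circular cross-section:
  d = sqrt(4A / pi) * 10^6 (m -> um)
  d = sqrt(4 * 5.281 x 10^-11 / pi) * 10^6 = 8.2 um

8.2 um


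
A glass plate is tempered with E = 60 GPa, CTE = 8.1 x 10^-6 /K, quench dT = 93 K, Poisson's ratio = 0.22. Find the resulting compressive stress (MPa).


Tempering stress: sigma = E * alpha * dT / (1 - nu)
  E (MPa) = 60 * 1000 = 60000
  Numerator = 60000 * (8.1 x 10^-6) * 93 = 45.198
  Denominator = 1 - 0.22 = 0.78
  sigma = 45.198 / 0.78 = 57.9 MPa

57.9 MPa


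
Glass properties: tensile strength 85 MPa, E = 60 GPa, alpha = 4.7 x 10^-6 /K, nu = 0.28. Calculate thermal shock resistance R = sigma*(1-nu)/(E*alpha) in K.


Thermal shock resistance: R = sigma * (1 - nu) / (E * alpha)
  Numerator = 85 * (1 - 0.28) = 61.2
  Denominator = 60 * 1000 * (4.7 x 10^-6) = 0.282
  R = 61.2 / 0.282 = 217.0 K

217.0 K


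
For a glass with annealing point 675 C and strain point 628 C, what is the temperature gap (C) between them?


Gap = T_anneal - T_strain:
  gap = 675 - 628 = 47 C

47 C


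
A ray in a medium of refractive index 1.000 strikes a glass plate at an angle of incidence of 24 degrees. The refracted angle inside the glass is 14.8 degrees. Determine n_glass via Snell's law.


Apply Snell's law: n1 * sin(theta1) = n2 * sin(theta2)
  n2 = n1 * sin(theta1) / sin(theta2)
  sin(24) = 0.406737
  sin(14.8) = 0.255446
  n2 = 1.000 * 0.406737 / 0.255446 = 1.5923

1.5923


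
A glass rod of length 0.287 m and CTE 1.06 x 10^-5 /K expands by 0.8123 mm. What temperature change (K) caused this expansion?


Rearrange dL = alpha * L0 * dT for dT:
  dT = dL / (alpha * L0)
  dL (m) = 0.8123 / 1000 = 0.0008123
  dT = 0.0008123 / ((1.06 x 10^-5) * 0.287) = 267.0 K

267.0 K


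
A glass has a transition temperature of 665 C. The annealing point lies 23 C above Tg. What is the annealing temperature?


The annealing temperature is Tg plus the offset:
  T_anneal = 665 + 23 = 688 C

688 C


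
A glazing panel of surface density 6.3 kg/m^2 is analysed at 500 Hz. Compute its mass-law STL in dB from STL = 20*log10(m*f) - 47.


Mass law: STL = 20 * log10(m * f) - 47
  m * f = 6.3 * 500 = 3150
  log10(3150) = 3.49831
  STL = 20 * 3.49831 - 47 = 69.9662 - 47 = 23.0 dB

23.0 dB


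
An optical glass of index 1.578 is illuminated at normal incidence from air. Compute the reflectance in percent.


Fresnel reflectance at normal incidence:
  R = ((n - 1)/(n + 1))^2
  (n - 1)/(n + 1) = (1.578 - 1)/(1.578 + 1) = 0.224205
  R = 0.224205^2 = 0.0502679
  R(%) = 0.0502679 * 100 = 5.027%

5.027%


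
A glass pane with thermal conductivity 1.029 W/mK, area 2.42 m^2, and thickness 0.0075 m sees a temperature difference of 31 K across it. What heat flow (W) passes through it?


Fourier's law: Q = k * A * dT / t
  Q = 1.029 * 2.42 * 31 / 0.0075
  Q = 77.19558 / 0.0075 = 10292.7 W

10292.7 W


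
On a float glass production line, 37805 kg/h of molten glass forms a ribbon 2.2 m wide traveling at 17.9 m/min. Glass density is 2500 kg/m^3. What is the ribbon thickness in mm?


Ribbon cross-section from mass balance:
  Volume rate = throughput / density = 37805 / 2500 = 15.122 m^3/h
  thickness = volume rate / (speed * 60 * width), i.e.
  thickness = throughput / (60 * speed * width * density) * 1000
  thickness = 37805 / (60 * 17.9 * 2.2 * 2500) * 1000 = 6.4 mm

6.4 mm


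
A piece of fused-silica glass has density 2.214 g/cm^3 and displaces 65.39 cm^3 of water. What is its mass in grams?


Rearrange rho = m / V:
  m = rho * V
  m = 2.214 * 65.39 = 144.773 g

144.773 g


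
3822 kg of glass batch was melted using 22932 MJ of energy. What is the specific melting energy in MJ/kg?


Rearrange E = m * s for s:
  s = E / m
  s = 22932 / 3822 = 6.0 MJ/kg

6.0 MJ/kg


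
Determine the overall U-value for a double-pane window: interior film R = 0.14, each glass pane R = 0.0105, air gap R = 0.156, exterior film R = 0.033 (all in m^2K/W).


Total thermal resistance (series):
  R_total = R_in + R_glass + R_air + R_glass + R_out
  R_total = 0.14 + 0.0105 + 0.156 + 0.0105 + 0.033 = 0.35 m^2K/W
U-value = 1 / R_total = 1 / 0.35 = 2.857 W/m^2K

2.857 W/m^2K


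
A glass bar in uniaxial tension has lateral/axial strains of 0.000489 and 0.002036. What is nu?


Poisson's ratio: nu = lateral strain / axial strain
  nu = 0.000489 / 0.002036 = 0.2402

0.2402


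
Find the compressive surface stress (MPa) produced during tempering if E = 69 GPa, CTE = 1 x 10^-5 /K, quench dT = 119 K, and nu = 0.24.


Tempering stress: sigma = E * alpha * dT / (1 - nu)
  E (MPa) = 69 * 1000 = 69000
  Numerator = 69000 * (1 x 10^-5) * 119 = 82.11
  Denominator = 1 - 0.24 = 0.76
  sigma = 82.11 / 0.76 = 108.0 MPa

108.0 MPa


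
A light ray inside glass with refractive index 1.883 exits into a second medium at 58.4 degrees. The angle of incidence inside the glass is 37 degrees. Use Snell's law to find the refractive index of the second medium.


Apply Snell's law: n1 * sin(theta1) = n2 * sin(theta2)
  n2 = n1 * sin(theta1) / sin(theta2)
  sin(37) = 0.601815
  sin(58.4) = 0.851727
  n2 = 1.883 * 0.601815 / 0.851727 = 1.3305

1.3305


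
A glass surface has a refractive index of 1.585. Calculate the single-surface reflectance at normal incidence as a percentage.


Fresnel reflectance at normal incidence:
  R = ((n - 1)/(n + 1))^2
  (n - 1)/(n + 1) = (1.585 - 1)/(1.585 + 1) = 0.226306
  R = 0.226306^2 = 0.0512144
  R(%) = 0.0512144 * 100 = 5.121%

5.121%


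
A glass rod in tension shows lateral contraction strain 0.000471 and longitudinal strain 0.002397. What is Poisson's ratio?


Poisson's ratio: nu = lateral strain / axial strain
  nu = 0.000471 / 0.002397 = 0.1965

0.1965


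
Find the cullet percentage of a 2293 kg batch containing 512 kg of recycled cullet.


Cullet ratio = (cullet mass / total batch mass) * 100
  Ratio = 512 / 2293 * 100 = 22.33%

22.33%


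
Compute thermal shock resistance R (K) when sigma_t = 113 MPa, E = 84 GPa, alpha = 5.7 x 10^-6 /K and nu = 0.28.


Thermal shock resistance: R = sigma * (1 - nu) / (E * alpha)
  Numerator = 113 * (1 - 0.28) = 81.36
  Denominator = 84 * 1000 * (5.7 x 10^-6) = 0.4788
  R = 81.36 / 0.4788 = 169.9 K

169.9 K


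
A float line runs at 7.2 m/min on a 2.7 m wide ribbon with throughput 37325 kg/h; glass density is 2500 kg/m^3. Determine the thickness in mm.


Ribbon cross-section from mass balance:
  Volume rate = throughput / density = 37325 / 2500 = 14.93 m^3/h
  thickness = volume rate / (speed * 60 * width), i.e.
  thickness = throughput / (60 * speed * width * density) * 1000
  thickness = 37325 / (60 * 7.2 * 2.7 * 2500) * 1000 = 12.8 mm

12.8 mm


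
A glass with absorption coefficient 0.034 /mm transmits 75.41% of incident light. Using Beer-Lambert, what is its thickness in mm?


Rearrange T = exp(-alpha * thickness):
  thickness = -ln(T) / alpha
  T = 75.41/100 = 0.7541
  ln(T) = -0.28223
  -ln(T) = 0.28223
  thickness = 0.28223 / 0.034 = 8.3 mm

8.3 mm


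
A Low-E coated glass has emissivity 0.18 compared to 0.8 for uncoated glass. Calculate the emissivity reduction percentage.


Percentage reduction = (1 - coated/uncoated) * 100
  Ratio = 0.18 / 0.8 = 0.225
  Reduction = (1 - 0.225) * 100 = 77.5%

77.5%


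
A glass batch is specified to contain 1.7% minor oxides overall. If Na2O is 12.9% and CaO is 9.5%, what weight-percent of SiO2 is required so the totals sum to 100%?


Known pieces sum to 100%:
  SiO2 = 100 - (others + Na2O + CaO)
  SiO2 = 100 - (1.7 + 12.9 + 9.5) = 75.9%

75.9%


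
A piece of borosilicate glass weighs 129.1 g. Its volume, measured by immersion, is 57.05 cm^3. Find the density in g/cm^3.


Use the definition of density:
  rho = mass / volume
  rho = 129.1 / 57.05 = 2.263 g/cm^3

2.263 g/cm^3


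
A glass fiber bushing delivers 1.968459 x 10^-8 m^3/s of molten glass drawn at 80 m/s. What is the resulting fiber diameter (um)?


Cross-sectional area from continuity:
  A = Q / v = 1.968459 x 10^-8 / 80 = 2.460574 x 10^-10 m^2
Diameter from circular cross-section:
  d = sqrt(4A / pi) * 10^6 (m -> um)
  d = sqrt(4 * 2.460574 x 10^-10 / pi) * 10^6 = 17.7 um

17.7 um


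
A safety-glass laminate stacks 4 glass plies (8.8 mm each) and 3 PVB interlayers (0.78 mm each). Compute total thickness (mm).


Total thickness = glass contribution + PVB contribution
  Glass: 4 * 8.8 = 35.2 mm
  PVB: 3 * 0.78 = 2.34 mm
  Total = 35.2 + 2.34 = 37.54 mm

37.54 mm


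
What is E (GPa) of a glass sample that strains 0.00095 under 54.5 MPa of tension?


Young's modulus: E = stress / strain
  E = 54.5 MPa / 0.00095 = 57368.42 MPa
Convert to GPa: 57368.42 / 1000 = 57.37 GPa

57.37 GPa


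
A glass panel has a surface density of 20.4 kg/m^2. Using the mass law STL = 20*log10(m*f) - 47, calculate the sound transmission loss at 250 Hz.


Mass law: STL = 20 * log10(m * f) - 47
  m * f = 20.4 * 250 = 5100
  log10(5100) = 3.70757
  STL = 20 * 3.70757 - 47 = 74.1514 - 47 = 27.2 dB

27.2 dB


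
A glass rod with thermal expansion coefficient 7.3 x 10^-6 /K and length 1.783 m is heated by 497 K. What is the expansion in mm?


Thermal expansion formula: dL = alpha * L0 * dT
  dL = (7.3 x 10^-6) * 1.783 * 497 = 0.0064689 m
Convert to mm: 0.0064689 * 1000 = 6.4689 mm

6.4689 mm


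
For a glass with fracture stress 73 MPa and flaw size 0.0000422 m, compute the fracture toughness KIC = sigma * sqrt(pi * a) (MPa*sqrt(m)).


Fracture toughness: KIC = sigma * sqrt(pi * a)
  pi * a = pi * 0.0000422 = 0.000132575
  sqrt(pi * a) = 0.011514
  KIC = 73 * 0.011514 = 0.841 MPa*sqrt(m)

0.841 MPa*sqrt(m)


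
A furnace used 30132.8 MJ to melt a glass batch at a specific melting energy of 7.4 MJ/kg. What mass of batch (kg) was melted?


Rearrange E = m * s for m:
  m = E / s
  m = 30132.8 / 7.4 = 4072.0 kg

4072.0 kg


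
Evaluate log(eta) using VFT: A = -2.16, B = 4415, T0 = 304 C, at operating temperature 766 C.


VFT equation: log(eta) = A + B / (T - T0)
  T - T0 = 766 - 304 = 462
  B / (T - T0) = 4415 / 462 = 9.556
  log(eta) = -2.16 + 9.556 = 7.396

7.396


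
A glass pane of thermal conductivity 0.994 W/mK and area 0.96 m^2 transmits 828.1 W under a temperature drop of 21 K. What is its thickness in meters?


Fourier's law: t = k * A * dT / Q
  t = 0.994 * 0.96 * 21 / 828.1
  t = 20.03904 / 828.1 = 0.0242 m

0.0242 m


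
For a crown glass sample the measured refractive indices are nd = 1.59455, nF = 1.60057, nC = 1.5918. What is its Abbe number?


Abbe number formula: Vd = (nd - 1) / (nF - nC)
  nd - 1 = 1.59455 - 1 = 0.59455
  nF - nC = 1.60057 - 1.5918 = 0.00877
  Vd = 0.59455 / 0.00877 = 67.79

67.79


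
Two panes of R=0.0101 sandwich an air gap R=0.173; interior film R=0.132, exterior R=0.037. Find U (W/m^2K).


Total thermal resistance (series):
  R_total = R_in + R_glass + R_air + R_glass + R_out
  R_total = 0.132 + 0.0101 + 0.173 + 0.0101 + 0.037 = 0.3622 m^2K/W
U-value = 1 / R_total = 1 / 0.3622 = 2.761 W/m^2K

2.761 W/m^2K


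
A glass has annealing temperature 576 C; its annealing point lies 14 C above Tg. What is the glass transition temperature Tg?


Rearrange T_anneal = Tg + offset for Tg:
  Tg = T_anneal - offset = 576 - 14 = 562 C

562 C


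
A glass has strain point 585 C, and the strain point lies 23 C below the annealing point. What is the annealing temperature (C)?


T_anneal = T_strain + gap:
  T_anneal = 585 + 23 = 608 C

608 C


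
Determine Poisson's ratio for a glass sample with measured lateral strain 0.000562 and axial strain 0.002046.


Poisson's ratio: nu = lateral strain / axial strain
  nu = 0.000562 / 0.002046 = 0.2747

0.2747


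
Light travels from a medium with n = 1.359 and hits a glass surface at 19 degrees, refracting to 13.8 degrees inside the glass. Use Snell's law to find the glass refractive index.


Apply Snell's law: n1 * sin(theta1) = n2 * sin(theta2)
  n2 = n1 * sin(theta1) / sin(theta2)
  sin(19) = 0.325568
  sin(13.8) = 0.238533
  n2 = 1.359 * 0.325568 / 0.238533 = 1.8549

1.8549


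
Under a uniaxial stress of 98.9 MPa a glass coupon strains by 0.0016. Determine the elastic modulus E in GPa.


Young's modulus: E = stress / strain
  E = 98.9 MPa / 0.0016 = 61812.5 MPa
Convert to GPa: 61812.5 / 1000 = 61.81 GPa

61.81 GPa


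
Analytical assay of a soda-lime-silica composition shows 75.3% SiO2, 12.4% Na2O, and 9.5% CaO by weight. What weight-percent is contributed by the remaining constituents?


Sum the three major oxides:
  SiO2 + Na2O + CaO = 75.3 + 12.4 + 9.5 = 97.2%
Subtract from 100%:
  Others = 100 - 97.2 = 2.8%

2.8%


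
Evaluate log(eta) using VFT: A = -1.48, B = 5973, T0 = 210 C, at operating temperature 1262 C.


VFT equation: log(eta) = A + B / (T - T0)
  T - T0 = 1262 - 210 = 1052
  B / (T - T0) = 5973 / 1052 = 5.678
  log(eta) = -1.48 + 5.678 = 4.198

4.198
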